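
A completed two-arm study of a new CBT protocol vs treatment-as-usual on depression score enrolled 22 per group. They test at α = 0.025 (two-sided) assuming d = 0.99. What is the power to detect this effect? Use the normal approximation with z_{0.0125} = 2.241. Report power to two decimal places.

For two equal groups, power = Φ(d·√(n/2) − z_{α/2}).
d·√(n/2) = 0.99 × √(22/2) = 0.99 × 3.317 = 3.283.
z_β = 3.283 − 2.241 = 1.042.
Power = Φ(1.042) = 0.851.

power ≈ 0.85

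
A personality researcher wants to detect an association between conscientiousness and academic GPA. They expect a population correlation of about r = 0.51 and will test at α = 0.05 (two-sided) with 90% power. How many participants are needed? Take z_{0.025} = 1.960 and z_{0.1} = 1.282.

n = 37

Fisher's z: C = ½·ln((1+r)/(1−r)) = ½·ln(3.0816) = 0.5627.
n = ((z_{α/2} + z_β)/C)² + 3.
(1.960 + 1.282) / 0.5627 = 3.242 / 0.5627 = 5.762.
n = 5.762² + 3 = 33.19 + 3 = 36.2.
Round up.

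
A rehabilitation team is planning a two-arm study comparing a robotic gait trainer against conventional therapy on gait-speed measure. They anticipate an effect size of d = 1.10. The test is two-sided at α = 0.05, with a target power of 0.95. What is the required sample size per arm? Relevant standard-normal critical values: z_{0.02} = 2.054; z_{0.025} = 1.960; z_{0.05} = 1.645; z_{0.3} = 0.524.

n = 22 per group

For two independent groups with equal n: n = 2·((z_{α/2} + z_β) / d)².
z_{α/2} + z_β = 1.960 + 1.645 = 3.605.
n = 2 × (3.605 / 1.10)² = 2 × 3.277² = 2 × 10.74 = 21.5.
Round up to the next whole participant.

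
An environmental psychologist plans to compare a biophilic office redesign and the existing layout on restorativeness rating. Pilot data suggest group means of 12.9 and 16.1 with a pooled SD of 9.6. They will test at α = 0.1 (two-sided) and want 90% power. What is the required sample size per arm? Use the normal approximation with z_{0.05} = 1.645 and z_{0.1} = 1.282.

n = 155 per group

Cohen's d = |M₁ − M₂| / SD_pooled = |12.9 − 16.1| / 9.6 = 3.2 / 9.6 = 0.333.
For two independent groups with equal n: n = 2·((z_{α/2} + z_β) / d)².
z_{α/2} + z_β = 1.645 + 1.282 = 2.927.
n = 2 × (2.927 / 0.333)² = 2 × 8.790² = 2 × 77.26 = 154.5.
Round up to the next whole participant.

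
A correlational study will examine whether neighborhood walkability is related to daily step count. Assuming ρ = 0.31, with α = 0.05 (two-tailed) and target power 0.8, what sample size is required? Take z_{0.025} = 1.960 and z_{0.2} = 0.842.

Fisher's z: C = ½·ln((1+r)/(1−r)) = ½·ln(1.8986) = 0.3205.
n = ((z_{α/2} + z_β)/C)² + 3.
(1.960 + 0.842) / 0.3205 = 2.802 / 0.3205 = 8.743.
n = 8.743² + 3 = 76.43 + 3 = 79.4.
Round up.

n = 80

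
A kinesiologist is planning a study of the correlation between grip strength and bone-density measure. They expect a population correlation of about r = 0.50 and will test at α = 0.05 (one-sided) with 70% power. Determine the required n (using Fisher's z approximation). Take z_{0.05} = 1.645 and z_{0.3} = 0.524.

Fisher's z: C = ½·ln((1+r)/(1−r)) = ½·ln(3.0000) = 0.5493.
n = ((z_{α} + z_β)/C)² + 3.
(1.645 + 0.524) / 0.5493 = 2.169 / 0.5493 = 3.949.
n = 3.949² + 3 = 15.59 + 3 = 18.6.
Round up.

n = 19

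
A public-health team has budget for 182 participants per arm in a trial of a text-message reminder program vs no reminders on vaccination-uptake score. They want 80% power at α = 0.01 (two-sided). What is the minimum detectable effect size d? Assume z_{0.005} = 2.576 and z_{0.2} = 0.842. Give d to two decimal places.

d_min ≈ 0.36

For two independent groups of n = 182 each: d_min = (z_{α/2} + z_β)·√(2/n).
z-sum = 2.576 + 0.842 = 3.418.
d_min = 3.418 × √(2/182) = 3.418 × 0.1048 = 0.358.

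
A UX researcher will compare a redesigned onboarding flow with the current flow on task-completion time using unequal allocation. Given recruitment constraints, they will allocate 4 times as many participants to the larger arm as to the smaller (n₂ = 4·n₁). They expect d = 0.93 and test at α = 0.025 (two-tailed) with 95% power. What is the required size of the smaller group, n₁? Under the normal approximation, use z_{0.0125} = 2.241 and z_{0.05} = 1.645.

n₁ = 22

With allocation ratio k = n₂/n₁ = 4, Var(x̄₁−x̄₂) = σ²(1/n₁ + 1/(k·n₁)) = σ²·(k+1)/(k·n₁).
So n₁ = (1 + 1/k)·((z_{α/2} + z_β)/d)² = 1.250 × (3.886/0.93)².
n₁ = 1.250 × 17.46 = 21.8.
Round up: n₁ = 22, giving n₂ = 4 × 22 = 88.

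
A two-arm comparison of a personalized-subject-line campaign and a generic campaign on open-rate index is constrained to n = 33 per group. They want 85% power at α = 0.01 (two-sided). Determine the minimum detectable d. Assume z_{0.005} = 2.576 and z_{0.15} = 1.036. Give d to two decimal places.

d_min ≈ 0.89

For two independent groups of n = 33 each: d_min = (z_{α/2} + z_β)·√(2/n).
z-sum = 2.576 + 1.036 = 3.612.
d_min = 3.612 × √(2/33) = 3.612 × 0.2462 = 0.889.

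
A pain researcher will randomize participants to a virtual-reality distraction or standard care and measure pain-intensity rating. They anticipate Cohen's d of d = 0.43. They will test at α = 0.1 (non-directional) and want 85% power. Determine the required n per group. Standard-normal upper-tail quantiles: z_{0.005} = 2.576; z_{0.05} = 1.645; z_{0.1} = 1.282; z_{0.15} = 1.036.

For two independent groups with equal n: n = 2·((z_{α/2} + z_β) / d)².
z_{α/2} + z_β = 1.645 + 1.036 = 2.681.
n = 2 × (2.681 / 0.43)² = 2 × 6.235² = 2 × 38.87 = 77.7.
Round up to the next whole participant.

n = 78 per group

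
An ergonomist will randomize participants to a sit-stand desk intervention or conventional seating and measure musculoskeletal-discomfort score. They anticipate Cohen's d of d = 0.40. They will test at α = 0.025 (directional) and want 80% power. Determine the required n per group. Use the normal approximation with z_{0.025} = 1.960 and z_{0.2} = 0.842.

For two independent groups with equal n: n = 2·((z_{α} + z_β) / d)².
z_{α} + z_β = 1.960 + 0.842 = 2.802.
n = 2 × (2.802 / 0.40)² = 2 × 7.005² = 2 × 49.07 = 98.1.
Round up to the next whole participant.

n = 99 per group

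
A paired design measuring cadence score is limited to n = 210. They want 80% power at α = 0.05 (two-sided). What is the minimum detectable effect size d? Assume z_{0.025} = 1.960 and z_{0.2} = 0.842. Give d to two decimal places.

For a single sample (or paired design) of n = 210: d_min = (z_{α/2} + z_β)/√n.
z-sum = 1.960 + 0.842 = 2.802.
d_min = 2.802 / √210 = 2.802 / 14.491 = 0.193.

d_min ≈ 0.19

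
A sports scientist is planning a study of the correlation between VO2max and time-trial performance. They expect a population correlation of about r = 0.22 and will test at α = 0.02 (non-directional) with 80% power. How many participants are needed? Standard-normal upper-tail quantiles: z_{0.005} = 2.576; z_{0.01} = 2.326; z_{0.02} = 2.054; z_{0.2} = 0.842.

Fisher's z: C = ½·ln((1+r)/(1−r)) = ½·ln(1.5641) = 0.2237.
n = ((z_{α/2} + z_β)/C)² + 3.
(2.326 + 0.842) / 0.2237 = 3.168 / 0.2237 = 14.162.
n = 14.162² + 3 = 200.56 + 3 = 203.6.
Round up.

n = 204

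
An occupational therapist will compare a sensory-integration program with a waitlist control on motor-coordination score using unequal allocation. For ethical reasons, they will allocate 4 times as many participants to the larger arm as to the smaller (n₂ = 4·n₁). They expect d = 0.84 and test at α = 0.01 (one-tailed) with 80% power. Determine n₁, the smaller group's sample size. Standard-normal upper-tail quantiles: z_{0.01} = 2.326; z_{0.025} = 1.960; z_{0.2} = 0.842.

n₁ = 18

With allocation ratio k = n₂/n₁ = 4, Var(x̄₁−x̄₂) = σ²(1/n₁ + 1/(k·n₁)) = σ²·(k+1)/(k·n₁).
So n₁ = (1 + 1/k)·((z_{α} + z_β)/d)² = 1.250 × (3.168/0.84)².
n₁ = 1.250 × 14.22 = 17.8.
Round up: n₁ = 18, giving n₂ = 4 × 18 = 72.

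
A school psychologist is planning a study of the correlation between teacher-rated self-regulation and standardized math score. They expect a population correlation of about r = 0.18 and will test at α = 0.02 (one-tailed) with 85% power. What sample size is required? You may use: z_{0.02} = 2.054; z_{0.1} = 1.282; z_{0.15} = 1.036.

Fisher's z: C = ½·ln((1+r)/(1−r)) = ½·ln(1.4390) = 0.1820.
n = ((z_{α} + z_β)/C)² + 3.
(2.054 + 1.036) / 0.1820 = 3.090 / 0.1820 = 16.978.
n = 16.978² + 3 = 288.25 + 3 = 291.3.
Round up.

n = 292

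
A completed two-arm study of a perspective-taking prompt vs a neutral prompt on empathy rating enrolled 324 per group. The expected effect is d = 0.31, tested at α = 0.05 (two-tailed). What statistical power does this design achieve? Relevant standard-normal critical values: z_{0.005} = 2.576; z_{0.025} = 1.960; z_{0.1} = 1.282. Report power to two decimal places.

For two equal groups, power = Φ(d·√(n/2) − z_{α/2}).
d·√(n/2) = 0.31 × √(324/2) = 0.31 × 12.728 = 3.946.
z_β = 3.946 − 1.960 = 1.986.
Power = Φ(1.986) = 0.976.

power ≈ 0.98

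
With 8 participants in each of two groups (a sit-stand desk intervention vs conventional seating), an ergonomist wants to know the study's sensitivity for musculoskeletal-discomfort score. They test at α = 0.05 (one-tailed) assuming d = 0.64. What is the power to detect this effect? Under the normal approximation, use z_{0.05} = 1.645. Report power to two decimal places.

power ≈ 0.36

For two equal groups, power = Φ(d·√(n/2) − z_{α}).
d·√(n/2) = 0.64 × √(8/2) = 0.64 × 2.000 = 1.280.
z_β = 1.280 − 1.645 = -0.365.
Power = Φ(-0.365) = 0.358.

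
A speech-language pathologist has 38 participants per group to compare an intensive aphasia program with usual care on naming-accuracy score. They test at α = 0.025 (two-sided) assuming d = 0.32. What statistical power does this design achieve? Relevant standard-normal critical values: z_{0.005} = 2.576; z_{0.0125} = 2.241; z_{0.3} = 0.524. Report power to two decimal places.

For two equal groups, power = Φ(d·√(n/2) − z_{α/2}).
d·√(n/2) = 0.32 × √(38/2) = 0.32 × 4.359 = 1.395.
z_β = 1.395 − 2.241 = -0.846.
Power = Φ(-0.846) = 0.199.

power ≈ 0.20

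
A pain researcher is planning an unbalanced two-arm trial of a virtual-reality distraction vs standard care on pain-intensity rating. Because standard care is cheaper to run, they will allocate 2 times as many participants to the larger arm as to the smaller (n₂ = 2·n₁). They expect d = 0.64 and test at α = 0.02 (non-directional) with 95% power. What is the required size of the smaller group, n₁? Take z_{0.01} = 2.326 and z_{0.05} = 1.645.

n₁ = 58

With allocation ratio k = n₂/n₁ = 2, Var(x̄₁−x̄₂) = σ²(1/n₁ + 1/(k·n₁)) = σ²·(k+1)/(k·n₁).
So n₁ = (1 + 1/k)·((z_{α/2} + z_β)/d)² = 1.500 × (3.971/0.64)².
n₁ = 1.500 × 38.50 = 57.7.
Round up: n₁ = 58, giving n₂ = 2 × 58 = 116.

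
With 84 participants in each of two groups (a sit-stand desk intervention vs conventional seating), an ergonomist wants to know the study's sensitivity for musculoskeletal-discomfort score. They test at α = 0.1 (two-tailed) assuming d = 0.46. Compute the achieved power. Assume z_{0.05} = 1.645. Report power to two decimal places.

power ≈ 0.91

For two equal groups, power = Φ(d·√(n/2) − z_{α/2}).
d·√(n/2) = 0.46 × √(84/2) = 0.46 × 6.481 = 2.981.
z_β = 2.981 − 1.645 = 1.336.
Power = Φ(1.336) = 0.909.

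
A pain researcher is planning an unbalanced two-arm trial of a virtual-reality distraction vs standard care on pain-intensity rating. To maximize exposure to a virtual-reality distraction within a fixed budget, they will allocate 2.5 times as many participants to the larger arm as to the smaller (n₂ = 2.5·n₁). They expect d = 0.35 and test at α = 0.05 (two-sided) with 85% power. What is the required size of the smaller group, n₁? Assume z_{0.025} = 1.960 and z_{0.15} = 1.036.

With allocation ratio k = n₂/n₁ = 2.5, Var(x̄₁−x̄₂) = σ²(1/n₁ + 1/(k·n₁)) = σ²·(k+1)/(k·n₁).
So n₁ = (1 + 1/k)·((z_{α/2} + z_β)/d)² = 1.400 × (2.996/0.35)².
n₁ = 1.400 × 73.27 = 102.6.
Round up: n₁ = 103, giving n₂ = ⌈2.5 × 103⌉ = ⌈257.5⌉ = 258.

n₁ = 103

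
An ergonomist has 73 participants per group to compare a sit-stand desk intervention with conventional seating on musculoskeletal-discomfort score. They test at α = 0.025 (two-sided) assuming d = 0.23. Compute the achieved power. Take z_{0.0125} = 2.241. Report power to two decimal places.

power ≈ 0.20

For two equal groups, power = Φ(d·√(n/2) − z_{α/2}).
d·√(n/2) = 0.23 × √(73/2) = 0.23 × 6.042 = 1.390.
z_β = 1.390 − 2.241 = -0.851.
Power = Φ(-0.851) = 0.197.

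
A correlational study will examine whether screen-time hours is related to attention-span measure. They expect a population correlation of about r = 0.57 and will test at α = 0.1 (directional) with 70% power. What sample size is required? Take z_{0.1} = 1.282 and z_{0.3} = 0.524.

Fisher's z: C = ½·ln((1+r)/(1−r)) = ½·ln(3.6512) = 0.6475.
n = ((z_{α} + z_β)/C)² + 3.
(1.282 + 0.524) / 0.6475 = 1.806 / 0.6475 = 2.789.
n = 2.789² + 3 = 7.78 + 3 = 10.8.
Round up.

n = 11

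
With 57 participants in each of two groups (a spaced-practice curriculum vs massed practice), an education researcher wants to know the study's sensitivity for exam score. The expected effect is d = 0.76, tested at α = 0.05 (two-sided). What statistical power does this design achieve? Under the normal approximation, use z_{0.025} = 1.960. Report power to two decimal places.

For two equal groups, power = Φ(d·√(n/2) − z_{α/2}).
d·√(n/2) = 0.76 × √(57/2) = 0.76 × 5.339 = 4.057.
z_β = 4.057 − 1.960 = 2.097.
Power = Φ(2.097) = 0.982.

power ≈ 0.98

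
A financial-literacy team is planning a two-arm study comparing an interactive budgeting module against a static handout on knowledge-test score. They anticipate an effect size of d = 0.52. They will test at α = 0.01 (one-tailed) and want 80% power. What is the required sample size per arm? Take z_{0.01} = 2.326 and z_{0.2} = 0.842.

n = 75 per group

For two independent groups with equal n: n = 2·((z_{α} + z_β) / d)².
z_{α} + z_β = 2.326 + 0.842 = 3.168.
n = 2 × (3.168 / 0.52)² = 2 × 6.092² = 2 × 37.12 = 74.2.
Round up to the next whole participant.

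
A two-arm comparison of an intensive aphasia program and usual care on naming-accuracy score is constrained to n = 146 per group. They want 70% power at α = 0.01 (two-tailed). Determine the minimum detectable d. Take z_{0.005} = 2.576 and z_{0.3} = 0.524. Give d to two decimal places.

For two independent groups of n = 146 each: d_min = (z_{α/2} + z_β)·√(2/n).
z-sum = 2.576 + 0.524 = 3.100.
d_min = 3.100 × √(2/146) = 3.100 × 0.1170 = 0.363.

d_min ≈ 0.36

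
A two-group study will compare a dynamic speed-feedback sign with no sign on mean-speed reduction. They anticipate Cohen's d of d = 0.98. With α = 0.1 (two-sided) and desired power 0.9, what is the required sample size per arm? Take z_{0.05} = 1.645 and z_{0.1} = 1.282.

For two independent groups with equal n: n = 2·((z_{α/2} + z_β) / d)².
z_{α/2} + z_β = 1.645 + 1.282 = 2.927.
n = 2 × (2.927 / 0.98)² = 2 × 2.987² = 2 × 8.92 = 17.8.
Round up to the next whole participant.

n = 18 per group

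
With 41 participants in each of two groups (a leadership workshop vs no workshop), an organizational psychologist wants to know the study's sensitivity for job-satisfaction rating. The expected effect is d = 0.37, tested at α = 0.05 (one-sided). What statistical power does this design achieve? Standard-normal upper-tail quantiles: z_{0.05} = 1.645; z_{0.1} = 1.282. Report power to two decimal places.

power ≈ 0.51

For two equal groups, power = Φ(d·√(n/2) − z_{α}).
d·√(n/2) = 0.37 × √(41/2) = 0.37 × 4.528 = 1.675.
z_β = 1.675 − 1.645 = 0.030.
Power = Φ(0.030) = 0.512.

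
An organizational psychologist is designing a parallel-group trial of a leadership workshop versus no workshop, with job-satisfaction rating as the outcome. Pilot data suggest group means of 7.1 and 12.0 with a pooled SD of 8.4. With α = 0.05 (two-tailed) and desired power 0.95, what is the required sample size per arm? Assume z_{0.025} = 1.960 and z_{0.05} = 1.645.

n = 77 per group

Cohen's d = |M₁ − M₂| / SD_pooled = |7.1 − 12.0| / 8.4 = 4.9 / 8.4 = 0.583.
For two independent groups with equal n: n = 2·((z_{α/2} + z_β) / d)².
z_{α/2} + z_β = 1.960 + 1.645 = 3.605.
n = 2 × (3.605 / 0.583)² = 2 × 6.184² = 2 × 38.24 = 76.5.
Round up to the next whole participant.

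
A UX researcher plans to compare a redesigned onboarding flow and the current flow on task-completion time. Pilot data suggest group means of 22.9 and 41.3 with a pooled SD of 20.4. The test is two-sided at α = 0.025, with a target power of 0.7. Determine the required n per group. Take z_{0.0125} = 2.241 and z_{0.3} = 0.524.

n = 19 per group

Cohen's d = |M₁ − M₂| / SD_pooled = |22.9 − 41.3| / 20.4 = 18.4 / 20.4 = 0.902.
For two independent groups with equal n: n = 2·((z_{α/2} + z_β) / d)².
z_{α/2} + z_β = 2.241 + 0.524 = 2.765.
n = 2 × (2.765 / 0.902)² = 2 × 3.065² = 2 × 9.40 = 18.8.
Round up to the next whole participant.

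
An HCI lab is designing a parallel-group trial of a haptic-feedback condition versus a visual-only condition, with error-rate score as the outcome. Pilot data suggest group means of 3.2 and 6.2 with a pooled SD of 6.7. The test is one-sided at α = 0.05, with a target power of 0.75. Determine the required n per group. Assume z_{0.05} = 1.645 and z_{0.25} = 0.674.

n = 54 per group

Cohen's d = |M₁ − M₂| / SD_pooled = |3.2 − 6.2| / 6.7 = 3.0 / 6.7 = 0.448.
For two independent groups with equal n: n = 2·((z_{α} + z_β) / d)².
z_{α} + z_β = 1.645 + 0.674 = 2.319.
n = 2 × (2.319 / 0.448)² = 2 × 5.176² = 2 × 26.79 = 53.6.
Round up to the next whole participant.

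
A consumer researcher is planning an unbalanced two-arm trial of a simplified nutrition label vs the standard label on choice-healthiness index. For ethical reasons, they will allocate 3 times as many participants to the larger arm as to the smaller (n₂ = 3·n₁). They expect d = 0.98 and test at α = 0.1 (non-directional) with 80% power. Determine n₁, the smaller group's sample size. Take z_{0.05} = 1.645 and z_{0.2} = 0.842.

n₁ = 9

With allocation ratio k = n₂/n₁ = 3, Var(x̄₁−x̄₂) = σ²(1/n₁ + 1/(k·n₁)) = σ²·(k+1)/(k·n₁).
So n₁ = (1 + 1/k)·((z_{α/2} + z_β)/d)² = 1.333 × (2.487/0.98)².
n₁ = 1.333 × 6.44 = 8.6.
Round up: n₁ = 9, giving n₂ = 3 × 9 = 27.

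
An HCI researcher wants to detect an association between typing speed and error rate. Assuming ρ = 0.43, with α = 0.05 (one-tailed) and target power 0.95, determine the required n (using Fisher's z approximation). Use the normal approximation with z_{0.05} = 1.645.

Fisher's z: C = ½·ln((1+r)/(1−r)) = ½·ln(2.5088) = 0.4599.
n = ((z_{α} + z_β)/C)² + 3.
(1.645 + 1.645) / 0.4599 = 3.290 / 0.4599 = 7.154.
n = 7.154² + 3 = 51.18 + 3 = 54.2.
Round up.

n = 55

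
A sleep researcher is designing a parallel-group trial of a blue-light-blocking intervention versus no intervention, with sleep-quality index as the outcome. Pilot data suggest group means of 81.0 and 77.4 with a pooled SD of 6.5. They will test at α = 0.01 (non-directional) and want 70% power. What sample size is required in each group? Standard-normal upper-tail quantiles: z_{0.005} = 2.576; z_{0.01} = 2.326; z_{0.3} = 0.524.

n = 63 per group

Cohen's d = |M₁ − M₂| / SD_pooled = |81.0 − 77.4| / 6.5 = 3.6 / 6.5 = 0.554.
For two independent groups with equal n: n = 2·((z_{α/2} + z_β) / d)².
z_{α/2} + z_β = 2.576 + 0.524 = 3.100.
n = 2 × (3.100 / 0.554)² = 2 × 5.596² = 2 × 31.31 = 62.6.
Round up to the next whole participant.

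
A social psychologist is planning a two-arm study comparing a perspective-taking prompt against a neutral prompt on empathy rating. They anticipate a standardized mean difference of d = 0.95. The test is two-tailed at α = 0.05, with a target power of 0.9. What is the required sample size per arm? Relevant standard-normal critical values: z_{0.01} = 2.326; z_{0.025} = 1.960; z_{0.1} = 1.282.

For two independent groups with equal n: n = 2·((z_{α/2} + z_β) / d)².
z_{α/2} + z_β = 1.960 + 1.282 = 3.242.
n = 2 × (3.242 / 0.95)² = 2 × 3.413² = 2 × 11.65 = 23.3.
Round up to the next whole participant.

n = 24 per group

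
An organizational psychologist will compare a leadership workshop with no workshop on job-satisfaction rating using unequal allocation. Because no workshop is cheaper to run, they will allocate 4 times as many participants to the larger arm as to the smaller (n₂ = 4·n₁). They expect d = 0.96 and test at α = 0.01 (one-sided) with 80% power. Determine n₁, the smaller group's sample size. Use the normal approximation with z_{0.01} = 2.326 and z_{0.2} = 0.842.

With allocation ratio k = n₂/n₁ = 4, Var(x̄₁−x̄₂) = σ²(1/n₁ + 1/(k·n₁)) = σ²·(k+1)/(k·n₁).
So n₁ = (1 + 1/k)·((z_{α} + z_β)/d)² = 1.250 × (3.168/0.96)².
n₁ = 1.250 × 10.89 = 13.6.
Round up: n₁ = 14, giving n₂ = 4 × 14 = 56.

n₁ = 14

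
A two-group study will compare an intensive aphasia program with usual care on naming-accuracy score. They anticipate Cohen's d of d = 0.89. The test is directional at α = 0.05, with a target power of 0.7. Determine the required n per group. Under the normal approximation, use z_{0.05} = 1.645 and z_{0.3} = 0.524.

n = 12 per group

For two independent groups with equal n: n = 2·((z_{α} + z_β) / d)².
z_{α} + z_β = 1.645 + 0.524 = 2.169.
n = 2 × (2.169 / 0.89)² = 2 × 2.437² = 2 × 5.94 = 11.9.
Round up to the next whole participant.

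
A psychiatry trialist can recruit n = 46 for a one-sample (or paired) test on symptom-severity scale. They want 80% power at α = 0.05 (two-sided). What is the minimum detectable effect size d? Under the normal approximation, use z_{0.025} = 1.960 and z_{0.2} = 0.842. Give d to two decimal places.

For a single sample (or paired design) of n = 46: d_min = (z_{α/2} + z_β)/√n.
z-sum = 1.960 + 0.842 = 2.802.
d_min = 2.802 / √46 = 2.802 / 6.782 = 0.413.

d_min ≈ 0.41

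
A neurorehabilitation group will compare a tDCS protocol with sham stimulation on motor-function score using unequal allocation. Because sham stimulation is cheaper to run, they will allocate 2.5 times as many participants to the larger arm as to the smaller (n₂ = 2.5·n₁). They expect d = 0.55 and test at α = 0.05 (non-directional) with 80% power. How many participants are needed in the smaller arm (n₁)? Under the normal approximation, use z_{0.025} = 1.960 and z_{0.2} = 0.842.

With allocation ratio k = n₂/n₁ = 2.5, Var(x̄₁−x̄₂) = σ²(1/n₁ + 1/(k·n₁)) = σ²·(k+1)/(k·n₁).
So n₁ = (1 + 1/k)·((z_{α/2} + z_β)/d)² = 1.400 × (2.802/0.55)².
n₁ = 1.400 × 25.95 = 36.3.
Round up: n₁ = 37, giving n₂ = ⌈2.5 × 37⌉ = ⌈92.5⌉ = 93.

n₁ = 37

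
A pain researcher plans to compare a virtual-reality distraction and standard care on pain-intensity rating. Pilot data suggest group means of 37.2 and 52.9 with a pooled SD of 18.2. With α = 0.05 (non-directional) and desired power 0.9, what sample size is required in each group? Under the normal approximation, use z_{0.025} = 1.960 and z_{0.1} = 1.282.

Cohen's d = |M₁ − M₂| / SD_pooled = |37.2 − 52.9| / 18.2 = 15.7 / 18.2 = 0.863.
For two independent groups with equal n: n = 2·((z_{α/2} + z_β) / d)².
z_{α/2} + z_β = 1.960 + 1.282 = 3.242.
n = 2 × (3.242 / 0.863)² = 2 × 3.757² = 2 × 14.11 = 28.2.
Round up to the next whole participant.

n = 29 per group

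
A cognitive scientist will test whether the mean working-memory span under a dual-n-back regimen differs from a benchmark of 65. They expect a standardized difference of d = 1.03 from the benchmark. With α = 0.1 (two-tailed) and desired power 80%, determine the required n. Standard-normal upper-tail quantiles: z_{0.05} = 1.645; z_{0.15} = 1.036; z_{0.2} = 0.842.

For a one-sample test: n = ((z_{α/2} + z_β) / d)².
z_{α/2} + z_β = 1.645 + 0.842 = 2.487.
n = (2.487 / 1.03)² = 2.415² = 5.83.
Round up.

n = 6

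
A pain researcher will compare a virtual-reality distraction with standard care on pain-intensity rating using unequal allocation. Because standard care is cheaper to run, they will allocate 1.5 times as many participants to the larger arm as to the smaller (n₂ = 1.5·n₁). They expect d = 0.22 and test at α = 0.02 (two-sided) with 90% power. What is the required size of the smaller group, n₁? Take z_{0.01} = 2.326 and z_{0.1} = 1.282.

n₁ = 449

With allocation ratio k = n₂/n₁ = 1.5, Var(x̄₁−x̄₂) = σ²(1/n₁ + 1/(k·n₁)) = σ²·(k+1)/(k·n₁).
So n₁ = (1 + 1/k)·((z_{α/2} + z_β)/d)² = 1.667 × (3.608/0.22)².
n₁ = 1.667 × 268.96 = 448.3.
Round up: n₁ = 449, giving n₂ = ⌈1.5 × 449⌉ = ⌈673.5⌉ = 674.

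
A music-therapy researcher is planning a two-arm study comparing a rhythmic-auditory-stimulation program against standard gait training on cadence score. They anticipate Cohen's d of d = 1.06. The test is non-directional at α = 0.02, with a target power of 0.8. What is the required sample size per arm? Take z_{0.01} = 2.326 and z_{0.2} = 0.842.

n = 18 per group

For two independent groups with equal n: n = 2·((z_{α/2} + z_β) / d)².
z_{α/2} + z_β = 2.326 + 0.842 = 3.168.
n = 2 × (3.168 / 1.06)² = 2 × 2.989² = 2 × 8.93 = 17.9.
Round up to the next whole participant.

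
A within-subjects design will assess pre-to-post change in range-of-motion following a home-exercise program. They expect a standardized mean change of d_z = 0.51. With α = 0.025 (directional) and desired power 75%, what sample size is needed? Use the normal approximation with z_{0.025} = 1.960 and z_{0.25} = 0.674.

For a paired (one-sample on differences) test: n = ((z_{α} + z_β) / d)².
z_{α} + z_β = 1.960 + 0.674 = 2.634.
n = (2.634 / 0.51)² = 5.165² = 26.67.
Round up.

n = 27 pairs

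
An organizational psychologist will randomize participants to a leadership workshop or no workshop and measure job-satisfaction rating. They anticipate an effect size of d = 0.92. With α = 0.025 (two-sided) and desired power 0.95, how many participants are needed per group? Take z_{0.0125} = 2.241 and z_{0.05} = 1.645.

For two independent groups with equal n: n = 2·((z_{α/2} + z_β) / d)².
z_{α/2} + z_β = 2.241 + 1.645 = 3.886.
n = 2 × (3.886 / 0.92)² = 2 × 4.224² = 2 × 17.84 = 35.7.
Round up to the next whole participant.

n = 36 per group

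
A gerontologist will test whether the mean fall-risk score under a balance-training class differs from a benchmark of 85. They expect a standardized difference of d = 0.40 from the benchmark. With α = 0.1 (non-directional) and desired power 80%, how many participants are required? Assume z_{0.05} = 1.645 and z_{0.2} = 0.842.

For a one-sample test: n = ((z_{α/2} + z_β) / d)².
z_{α/2} + z_β = 1.645 + 0.842 = 2.487.
n = (2.487 / 0.40)² = 6.218² = 38.66.
Round up.

n = 39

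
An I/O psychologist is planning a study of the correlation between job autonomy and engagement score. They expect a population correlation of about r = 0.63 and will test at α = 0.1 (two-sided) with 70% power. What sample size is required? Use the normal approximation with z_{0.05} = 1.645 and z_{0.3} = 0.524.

Fisher's z: C = ½·ln((1+r)/(1−r)) = ½·ln(4.4054) = 0.7414.
n = ((z_{α/2} + z_β)/C)² + 3.
(1.645 + 0.524) / 0.7414 = 2.169 / 0.7414 = 2.926.
n = 2.926² + 3 = 8.56 + 3 = 11.6.
Round up.

n = 12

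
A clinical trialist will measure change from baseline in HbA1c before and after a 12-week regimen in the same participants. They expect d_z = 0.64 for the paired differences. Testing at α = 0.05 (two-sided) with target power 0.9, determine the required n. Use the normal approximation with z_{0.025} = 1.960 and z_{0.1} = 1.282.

n = 26 pairs

For a paired (one-sample on differences) test: n = ((z_{α/2} + z_β) / d)².
z_{α/2} + z_β = 1.960 + 1.282 = 3.242.
n = (3.242 / 0.64)² = 5.066² = 25.66.
Round up.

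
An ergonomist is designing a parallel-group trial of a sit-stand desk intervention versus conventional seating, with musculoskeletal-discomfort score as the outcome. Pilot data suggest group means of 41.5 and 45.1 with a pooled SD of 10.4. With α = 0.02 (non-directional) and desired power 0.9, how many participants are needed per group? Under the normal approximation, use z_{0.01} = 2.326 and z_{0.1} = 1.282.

n = 218 per group

Cohen's d = |M₁ − M₂| / SD_pooled = |41.5 − 45.1| / 10.4 = 3.6 / 10.4 = 0.346.
For two independent groups with equal n: n = 2·((z_{α/2} + z_β) / d)².
z_{α/2} + z_β = 2.326 + 1.282 = 3.608.
n = 2 × (3.608 / 0.346)² = 2 × 10.428² = 2 × 108.74 = 217.5.
Round up to the next whole participant.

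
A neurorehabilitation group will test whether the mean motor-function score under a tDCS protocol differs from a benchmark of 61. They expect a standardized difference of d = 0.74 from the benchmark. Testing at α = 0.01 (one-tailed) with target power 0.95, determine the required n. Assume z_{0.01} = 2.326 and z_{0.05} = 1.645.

For a one-sample test: n = ((z_{α} + z_β) / d)².
z_{α} + z_β = 2.326 + 1.645 = 3.971.
n = (3.971 / 0.74)² = 5.366² = 28.80.
Round up.

n = 29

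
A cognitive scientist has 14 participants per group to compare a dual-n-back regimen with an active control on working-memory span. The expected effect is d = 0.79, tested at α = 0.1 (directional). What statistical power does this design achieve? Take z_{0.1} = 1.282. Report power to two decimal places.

power ≈ 0.79

For two equal groups, power = Φ(d·√(n/2) − z_{α}).
d·√(n/2) = 0.79 × √(14/2) = 0.79 × 2.646 = 2.090.
z_β = 2.090 − 1.282 = 0.808.
Power = Φ(0.808) = 0.790.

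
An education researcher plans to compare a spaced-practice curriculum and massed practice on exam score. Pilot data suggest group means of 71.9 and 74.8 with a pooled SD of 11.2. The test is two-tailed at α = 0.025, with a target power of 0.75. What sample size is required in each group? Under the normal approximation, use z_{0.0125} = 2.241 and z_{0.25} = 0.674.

n = 254 per group

Cohen's d = |M₁ − M₂| / SD_pooled = |71.9 − 74.8| / 11.2 = 2.9 / 11.2 = 0.259.
For two independent groups with equal n: n = 2·((z_{α/2} + z_β) / d)².
z_{α/2} + z_β = 2.241 + 0.674 = 2.915.
n = 2 × (2.915 / 0.259)² = 2 × 11.255² = 2 × 126.67 = 253.3.
Round up to the next whole participant.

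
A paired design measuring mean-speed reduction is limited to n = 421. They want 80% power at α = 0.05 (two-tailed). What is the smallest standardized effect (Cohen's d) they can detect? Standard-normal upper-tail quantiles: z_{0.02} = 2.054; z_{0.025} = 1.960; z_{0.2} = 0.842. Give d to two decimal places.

For a single sample (or paired design) of n = 421: d_min = (z_{α/2} + z_β)/√n.
z-sum = 1.960 + 0.842 = 2.802.
d_min = 2.802 / √421 = 2.802 / 20.518 = 0.137.

d_min ≈ 0.14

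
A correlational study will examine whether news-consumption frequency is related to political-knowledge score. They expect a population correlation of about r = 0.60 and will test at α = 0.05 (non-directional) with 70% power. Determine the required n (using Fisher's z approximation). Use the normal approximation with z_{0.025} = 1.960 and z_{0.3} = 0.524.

Fisher's z: C = ½·ln((1+r)/(1−r)) = ½·ln(4.0000) = 0.6931.
n = ((z_{α/2} + z_β)/C)² + 3.
(1.960 + 0.524) / 0.6931 = 2.484 / 0.6931 = 3.584.
n = 3.584² + 3 = 12.84 + 3 = 15.8.
Round up.

n = 16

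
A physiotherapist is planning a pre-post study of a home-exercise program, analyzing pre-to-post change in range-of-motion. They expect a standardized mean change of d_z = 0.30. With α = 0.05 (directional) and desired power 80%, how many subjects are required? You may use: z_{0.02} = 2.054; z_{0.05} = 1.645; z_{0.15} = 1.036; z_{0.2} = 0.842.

For a paired (one-sample on differences) test: n = ((z_{α} + z_β) / d)².
z_{α} + z_β = 1.645 + 0.842 = 2.487.
n = (2.487 / 0.30)² = 8.290² = 68.72.
Round up.

n = 69 pairs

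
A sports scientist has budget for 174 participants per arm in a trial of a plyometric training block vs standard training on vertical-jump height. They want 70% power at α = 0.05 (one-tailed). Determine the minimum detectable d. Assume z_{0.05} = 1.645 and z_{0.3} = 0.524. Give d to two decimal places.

For two independent groups of n = 174 each: d_min = (z_{α} + z_β)·√(2/n).
z-sum = 1.645 + 0.524 = 2.169.
d_min = 2.169 × √(2/174) = 2.169 × 0.1072 = 0.233.

d_min ≈ 0.23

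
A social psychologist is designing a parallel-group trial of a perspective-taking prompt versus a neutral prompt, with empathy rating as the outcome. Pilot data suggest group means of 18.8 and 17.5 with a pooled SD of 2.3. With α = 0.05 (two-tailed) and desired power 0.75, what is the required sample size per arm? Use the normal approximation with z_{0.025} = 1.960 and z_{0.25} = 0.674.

n = 44 per group

Cohen's d = |M₁ − M₂| / SD_pooled = |18.8 − 17.5| / 2.3 = 1.3 / 2.3 = 0.565.
For two independent groups with equal n: n = 2·((z_{α/2} + z_β) / d)².
z_{α/2} + z_β = 1.960 + 0.674 = 2.634.
n = 2 × (2.634 / 0.565)² = 2 × 4.662² = 2 × 21.73 = 43.5.
Round up to the next whole participant.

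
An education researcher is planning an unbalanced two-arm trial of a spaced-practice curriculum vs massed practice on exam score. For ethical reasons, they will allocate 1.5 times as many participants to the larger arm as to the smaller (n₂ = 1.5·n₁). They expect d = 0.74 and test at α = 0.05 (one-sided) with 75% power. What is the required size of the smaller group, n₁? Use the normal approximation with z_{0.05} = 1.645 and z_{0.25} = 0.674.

With allocation ratio k = n₂/n₁ = 1.5, Var(x̄₁−x̄₂) = σ²(1/n₁ + 1/(k·n₁)) = σ²·(k+1)/(k·n₁).
So n₁ = (1 + 1/k)·((z_{α} + z_β)/d)² = 1.667 × (2.319/0.74)².
n₁ = 1.667 × 9.82 = 16.4.
Round up: n₁ = 17, giving n₂ = ⌈1.5 × 17⌉ = ⌈25.5⌉ = 26.

n₁ = 17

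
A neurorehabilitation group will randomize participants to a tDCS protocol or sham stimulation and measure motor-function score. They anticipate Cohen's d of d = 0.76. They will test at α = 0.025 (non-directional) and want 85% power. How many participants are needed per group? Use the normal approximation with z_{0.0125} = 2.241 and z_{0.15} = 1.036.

n = 38 per group

For two independent groups with equal n: n = 2·((z_{α/2} + z_β) / d)².
z_{α/2} + z_β = 2.241 + 1.036 = 3.277.
n = 2 × (3.277 / 0.76)² = 2 × 4.312² = 2 × 18.59 = 37.2.
Round up to the next whole participant.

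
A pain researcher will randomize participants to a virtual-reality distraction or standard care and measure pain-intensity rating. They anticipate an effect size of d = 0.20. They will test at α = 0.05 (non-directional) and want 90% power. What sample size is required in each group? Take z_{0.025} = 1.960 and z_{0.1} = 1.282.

n = 526 per group

For two independent groups with equal n: n = 2·((z_{α/2} + z_β) / d)².
z_{α/2} + z_β = 1.960 + 1.282 = 3.242.
n = 2 × (3.242 / 0.20)² = 2 × 16.210² = 2 × 262.76 = 525.5.
Round up to the next whole participant.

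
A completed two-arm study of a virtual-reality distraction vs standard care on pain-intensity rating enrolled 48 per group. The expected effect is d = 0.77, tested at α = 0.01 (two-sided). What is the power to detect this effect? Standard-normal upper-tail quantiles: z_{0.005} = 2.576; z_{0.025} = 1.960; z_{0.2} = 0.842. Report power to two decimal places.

For two equal groups, power = Φ(d·√(n/2) − z_{α/2}).
d·√(n/2) = 0.77 × √(48/2) = 0.77 × 4.899 = 3.772.
z_β = 3.772 − 2.576 = 1.196.
Power = Φ(1.196) = 0.884.

power ≈ 0.88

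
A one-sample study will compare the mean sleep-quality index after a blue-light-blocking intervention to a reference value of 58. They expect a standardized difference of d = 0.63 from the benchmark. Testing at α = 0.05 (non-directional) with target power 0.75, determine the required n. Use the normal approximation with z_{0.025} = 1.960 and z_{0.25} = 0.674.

For a one-sample test: n = ((z_{α/2} + z_β) / d)².
z_{α/2} + z_β = 1.960 + 0.674 = 2.634.
n = (2.634 / 0.63)² = 4.181² = 17.48.
Round up.

n = 18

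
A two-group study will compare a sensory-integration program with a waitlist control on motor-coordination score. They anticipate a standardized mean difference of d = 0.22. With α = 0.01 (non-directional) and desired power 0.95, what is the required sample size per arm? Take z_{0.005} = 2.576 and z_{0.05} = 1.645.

n = 737 per group

For two independent groups with equal n: n = 2·((z_{α/2} + z_β) / d)².
z_{α/2} + z_β = 2.576 + 1.645 = 4.221.
n = 2 × (4.221 / 0.22)² = 2 × 19.186² = 2 × 368.12 = 736.2.
Round up to the next whole participant.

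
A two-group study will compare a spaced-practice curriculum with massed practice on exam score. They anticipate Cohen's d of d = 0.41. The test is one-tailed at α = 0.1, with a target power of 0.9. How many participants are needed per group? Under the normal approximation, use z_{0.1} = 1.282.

For two independent groups with equal n: n = 2·((z_{α} + z_β) / d)².
z_{α} + z_β = 1.282 + 1.282 = 2.564.
n = 2 × (2.564 / 0.41)² = 2 × 6.254² = 2 × 39.11 = 78.2.
Round up to the next whole participant.

n = 79 per group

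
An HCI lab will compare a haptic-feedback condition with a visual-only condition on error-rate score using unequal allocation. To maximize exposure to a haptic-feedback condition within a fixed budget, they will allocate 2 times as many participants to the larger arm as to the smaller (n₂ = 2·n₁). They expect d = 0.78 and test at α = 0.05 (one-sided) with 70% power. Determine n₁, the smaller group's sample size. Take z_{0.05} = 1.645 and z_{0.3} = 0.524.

n₁ = 12

With allocation ratio k = n₂/n₁ = 2, Var(x̄₁−x̄₂) = σ²(1/n₁ + 1/(k·n₁)) = σ²·(k+1)/(k·n₁).
So n₁ = (1 + 1/k)·((z_{α} + z_β)/d)² = 1.500 × (2.169/0.78)².
n₁ = 1.500 × 7.73 = 11.6.
Round up: n₁ = 12, giving n₂ = 2 × 12 = 24.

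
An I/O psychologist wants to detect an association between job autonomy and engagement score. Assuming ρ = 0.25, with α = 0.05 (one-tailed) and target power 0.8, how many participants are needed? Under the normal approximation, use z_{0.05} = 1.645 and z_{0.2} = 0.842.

n = 98

Fisher's z: C = ½·ln((1+r)/(1−r)) = ½·ln(1.6667) = 0.2554.
n = ((z_{α} + z_β)/C)² + 3.
(1.645 + 0.842) / 0.2554 = 2.487 / 0.2554 = 9.738.
n = 9.738² + 3 = 94.82 + 3 = 97.8.
Round up.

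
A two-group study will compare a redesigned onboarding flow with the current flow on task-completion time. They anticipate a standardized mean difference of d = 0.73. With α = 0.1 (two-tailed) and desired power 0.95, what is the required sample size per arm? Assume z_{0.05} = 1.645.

n = 41 per group

For two independent groups with equal n: n = 2·((z_{α/2} + z_β) / d)².
z_{α/2} + z_β = 1.645 + 1.645 = 3.290.
n = 2 × (3.290 / 0.73)² = 2 × 4.507² = 2 × 20.31 = 40.6.
Round up to the next whole participant.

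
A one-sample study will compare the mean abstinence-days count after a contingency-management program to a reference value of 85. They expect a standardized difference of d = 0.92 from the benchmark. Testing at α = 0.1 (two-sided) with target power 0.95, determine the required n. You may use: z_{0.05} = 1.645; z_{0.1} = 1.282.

n = 13

For a one-sample test: n = ((z_{α/2} + z_β) / d)².
z_{α/2} + z_β = 1.645 + 1.645 = 3.290.
n = (3.290 / 0.92)² = 3.576² = 12.79.
Round up.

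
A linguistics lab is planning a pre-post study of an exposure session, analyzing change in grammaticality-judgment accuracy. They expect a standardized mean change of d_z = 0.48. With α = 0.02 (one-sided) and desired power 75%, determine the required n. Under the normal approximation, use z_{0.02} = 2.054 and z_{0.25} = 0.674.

For a paired (one-sample on differences) test: n = ((z_{α} + z_β) / d)².
z_{α} + z_β = 2.054 + 0.674 = 2.728.
n = (2.728 / 0.48)² = 5.683² = 32.30.
Round up.

n = 33 pairs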